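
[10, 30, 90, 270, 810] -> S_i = 10*3^i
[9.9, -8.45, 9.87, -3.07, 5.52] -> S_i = Random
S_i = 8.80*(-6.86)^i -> [8.8, -60.37, 414.12, -2840.89, 19488.53]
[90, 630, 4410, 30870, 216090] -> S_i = 90*7^i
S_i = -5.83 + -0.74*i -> [-5.83, -6.57, -7.31, -8.05, -8.79]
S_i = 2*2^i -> [2, 4, 8, 16, 32]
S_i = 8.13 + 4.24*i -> [8.13, 12.37, 16.61, 20.85, 25.09]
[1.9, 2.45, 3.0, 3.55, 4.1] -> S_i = 1.90 + 0.55*i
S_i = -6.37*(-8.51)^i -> [-6.37, 54.21, -461.32, 3925.8, -33408.55]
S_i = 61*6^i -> [61, 366, 2196, 13176, 79056]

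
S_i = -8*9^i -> [-8, -72, -648, -5832, -52488]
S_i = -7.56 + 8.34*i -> [-7.56, 0.78, 9.12, 17.46, 25.8]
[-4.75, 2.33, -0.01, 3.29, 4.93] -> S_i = Random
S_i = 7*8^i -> [7, 56, 448, 3584, 28672]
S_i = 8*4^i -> [8, 32, 128, 512, 2048]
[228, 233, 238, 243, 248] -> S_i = 228 + 5*i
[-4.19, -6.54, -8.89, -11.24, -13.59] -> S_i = -4.19 + -2.35*i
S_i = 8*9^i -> [8, 72, 648, 5832, 52488]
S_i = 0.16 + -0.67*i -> [0.16, -0.51, -1.18, -1.85, -2.52]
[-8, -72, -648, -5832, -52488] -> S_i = -8*9^i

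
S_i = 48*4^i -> [48, 192, 768, 3072, 12288]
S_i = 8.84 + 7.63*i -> [8.84, 16.47, 24.1, 31.73, 39.36]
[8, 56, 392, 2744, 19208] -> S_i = 8*7^i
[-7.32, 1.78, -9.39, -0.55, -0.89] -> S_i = Random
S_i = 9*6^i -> [9, 54, 324, 1944, 11664]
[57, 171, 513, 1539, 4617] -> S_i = 57*3^i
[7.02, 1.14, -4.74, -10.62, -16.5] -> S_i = 7.02 + -5.88*i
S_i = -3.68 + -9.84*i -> [-3.68, -13.52, -23.36, -33.2, -43.04]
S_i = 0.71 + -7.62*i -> [0.71, -6.91, -14.53, -22.15, -29.77]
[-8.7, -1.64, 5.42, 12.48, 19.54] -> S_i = -8.70 + 7.06*i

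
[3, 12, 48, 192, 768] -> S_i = 3*4^i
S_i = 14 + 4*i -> [14, 18, 22, 26, 30]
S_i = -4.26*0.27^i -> [-4.26, -1.15, -0.31, -0.08, -0.02]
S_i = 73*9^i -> [73, 657, 5913, 53217, 478953]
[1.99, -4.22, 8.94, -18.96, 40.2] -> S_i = 1.99*(-2.12)^i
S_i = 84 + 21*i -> [84, 105, 126, 147, 168]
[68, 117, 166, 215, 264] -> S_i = 68 + 49*i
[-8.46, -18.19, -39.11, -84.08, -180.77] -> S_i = -8.46*2.15^i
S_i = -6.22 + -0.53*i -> [-6.22, -6.75, -7.28, -7.81, -8.34]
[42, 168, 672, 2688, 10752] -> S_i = 42*4^i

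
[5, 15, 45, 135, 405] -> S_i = 5*3^i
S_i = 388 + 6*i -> [388, 394, 400, 406, 412]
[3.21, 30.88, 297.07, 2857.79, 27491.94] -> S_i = 3.21*9.62^i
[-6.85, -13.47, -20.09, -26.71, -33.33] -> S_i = -6.85 + -6.62*i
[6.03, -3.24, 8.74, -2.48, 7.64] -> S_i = Random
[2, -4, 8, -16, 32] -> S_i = 2*-2^i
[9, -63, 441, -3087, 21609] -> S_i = 9*-7^i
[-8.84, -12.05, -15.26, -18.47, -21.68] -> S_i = -8.84 + -3.21*i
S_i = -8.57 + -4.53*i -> [-8.57, -13.1, -17.63, -22.16, -26.69]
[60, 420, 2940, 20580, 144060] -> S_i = 60*7^i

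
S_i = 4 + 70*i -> [4, 74, 144, 214, 284]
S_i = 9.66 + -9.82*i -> [9.66, -0.16, -9.98, -19.8, -29.62]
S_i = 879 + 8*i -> [879, 887, 895, 903, 911]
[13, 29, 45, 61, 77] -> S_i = 13 + 16*i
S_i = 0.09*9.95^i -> [0.09, 0.9, 8.91, 88.66, 882.13]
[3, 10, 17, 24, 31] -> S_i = 3 + 7*i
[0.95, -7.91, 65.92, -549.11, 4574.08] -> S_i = 0.95*(-8.33)^i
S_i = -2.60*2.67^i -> [-2.6, -6.94, -18.54, -49.49, -132.14]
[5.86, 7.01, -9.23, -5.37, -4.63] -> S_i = Random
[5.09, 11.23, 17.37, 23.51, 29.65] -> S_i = 5.09 + 6.14*i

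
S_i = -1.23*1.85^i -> [-1.23, -2.28, -4.21, -7.79, -14.41]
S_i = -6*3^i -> [-6, -18, -54, -162, -486]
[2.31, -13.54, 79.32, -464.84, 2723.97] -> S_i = 2.31*(-5.86)^i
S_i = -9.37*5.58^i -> [-9.37, -52.28, -291.75, -1627.95, -9083.98]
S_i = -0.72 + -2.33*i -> [-0.72, -3.05, -5.38, -7.71, -10.04]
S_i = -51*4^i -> [-51, -204, -816, -3264, -13056]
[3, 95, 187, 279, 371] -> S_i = 3 + 92*i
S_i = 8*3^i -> [8, 24, 72, 216, 648]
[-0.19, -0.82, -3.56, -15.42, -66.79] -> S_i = -0.19*4.33^i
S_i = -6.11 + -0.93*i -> [-6.11, -7.04, -7.97, -8.9, -9.83]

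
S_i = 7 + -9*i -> [7, -2, -11, -20, -29]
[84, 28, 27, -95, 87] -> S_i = Random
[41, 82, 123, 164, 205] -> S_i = 41 + 41*i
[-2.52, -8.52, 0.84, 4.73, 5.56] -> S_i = Random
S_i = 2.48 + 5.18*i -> [2.48, 7.66, 12.84, 18.02, 23.2]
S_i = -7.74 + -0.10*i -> [-7.74, -7.84, -7.94, -8.04, -8.14]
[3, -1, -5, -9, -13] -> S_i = 3 + -4*i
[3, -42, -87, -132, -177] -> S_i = 3 + -45*i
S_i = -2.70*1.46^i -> [-2.7, -3.94, -5.76, -8.4, -12.27]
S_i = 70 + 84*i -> [70, 154, 238, 322, 406]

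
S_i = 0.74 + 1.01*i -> [0.74, 1.75, 2.76, 3.77, 4.78]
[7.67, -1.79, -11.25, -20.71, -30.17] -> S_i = 7.67 + -9.46*i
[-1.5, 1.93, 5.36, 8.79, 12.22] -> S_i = -1.50 + 3.43*i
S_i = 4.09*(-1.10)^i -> [4.09, -4.5, 4.95, -5.44, 5.99]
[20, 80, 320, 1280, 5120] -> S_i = 20*4^i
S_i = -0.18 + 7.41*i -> [-0.18, 7.23, 14.64, 22.05, 29.46]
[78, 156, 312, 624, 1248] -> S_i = 78*2^i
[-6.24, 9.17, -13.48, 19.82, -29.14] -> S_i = -6.24*(-1.47)^i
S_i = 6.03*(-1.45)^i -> [6.03, -8.74, 12.68, -18.38, 26.66]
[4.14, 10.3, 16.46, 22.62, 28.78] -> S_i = 4.14 + 6.16*i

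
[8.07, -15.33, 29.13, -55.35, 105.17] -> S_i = 8.07*(-1.90)^i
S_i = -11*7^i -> [-11, -77, -539, -3773, -26411]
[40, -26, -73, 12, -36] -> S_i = Random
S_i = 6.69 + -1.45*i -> [6.69, 5.24, 3.79, 2.34, 0.89]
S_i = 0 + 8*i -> [0, 8, 16, 24, 32]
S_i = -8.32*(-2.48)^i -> [-8.32, 20.63, -51.17, 126.9, -314.72]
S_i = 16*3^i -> [16, 48, 144, 432, 1296]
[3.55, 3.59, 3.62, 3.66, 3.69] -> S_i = 3.55*1.01^i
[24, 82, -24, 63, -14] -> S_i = Random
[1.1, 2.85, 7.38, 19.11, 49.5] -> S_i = 1.10*2.59^i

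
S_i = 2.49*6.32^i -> [2.49, 15.74, 99.46, 628.57, 3972.53]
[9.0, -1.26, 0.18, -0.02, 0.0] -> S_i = 9.00*(-0.14)^i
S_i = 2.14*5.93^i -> [2.14, 12.69, 75.25, 446.25, 2646.26]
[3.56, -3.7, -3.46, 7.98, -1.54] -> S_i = Random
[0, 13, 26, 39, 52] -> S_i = 0 + 13*i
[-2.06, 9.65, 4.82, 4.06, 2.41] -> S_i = Random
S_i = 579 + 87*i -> [579, 666, 753, 840, 927]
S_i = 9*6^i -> [9, 54, 324, 1944, 11664]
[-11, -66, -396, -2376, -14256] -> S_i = -11*6^i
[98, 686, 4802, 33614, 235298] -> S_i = 98*7^i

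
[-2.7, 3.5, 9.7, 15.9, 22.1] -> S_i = -2.70 + 6.20*i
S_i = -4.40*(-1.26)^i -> [-4.4, 5.54, -6.99, 8.8, -11.09]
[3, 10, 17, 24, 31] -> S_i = 3 + 7*i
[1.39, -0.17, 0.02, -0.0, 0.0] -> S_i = 1.39*(-0.12)^i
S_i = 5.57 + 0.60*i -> [5.57, 6.17, 6.77, 7.37, 7.97]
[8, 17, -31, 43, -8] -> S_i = Random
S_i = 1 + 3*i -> [1, 4, 7, 10, 13]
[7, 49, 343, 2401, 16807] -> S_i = 7*7^i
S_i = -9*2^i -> [-9, -18, -36, -72, -144]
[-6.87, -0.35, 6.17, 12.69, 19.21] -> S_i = -6.87 + 6.52*i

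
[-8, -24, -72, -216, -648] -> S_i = -8*3^i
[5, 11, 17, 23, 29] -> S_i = 5 + 6*i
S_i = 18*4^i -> [18, 72, 288, 1152, 4608]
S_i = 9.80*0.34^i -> [9.8, 3.33, 1.13, 0.39, 0.13]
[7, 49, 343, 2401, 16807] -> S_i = 7*7^i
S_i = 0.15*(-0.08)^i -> [0.15, -0.01, 0.0, -0.0, 0.0]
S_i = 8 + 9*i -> [8, 17, 26, 35, 44]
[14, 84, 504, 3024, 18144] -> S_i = 14*6^i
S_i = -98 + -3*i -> [-98, -101, -104, -107, -110]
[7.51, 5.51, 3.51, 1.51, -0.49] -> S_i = 7.51 + -2.00*i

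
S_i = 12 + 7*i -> [12, 19, 26, 33, 40]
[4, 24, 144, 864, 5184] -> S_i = 4*6^i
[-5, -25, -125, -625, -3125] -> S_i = -5*5^i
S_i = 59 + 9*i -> [59, 68, 77, 86, 95]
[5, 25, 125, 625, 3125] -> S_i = 5*5^i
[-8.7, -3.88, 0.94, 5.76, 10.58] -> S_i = -8.70 + 4.82*i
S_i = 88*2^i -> [88, 176, 352, 704, 1408]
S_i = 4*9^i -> [4, 36, 324, 2916, 26244]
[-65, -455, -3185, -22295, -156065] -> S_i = -65*7^i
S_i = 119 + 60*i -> [119, 179, 239, 299, 359]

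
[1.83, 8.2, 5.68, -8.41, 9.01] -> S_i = Random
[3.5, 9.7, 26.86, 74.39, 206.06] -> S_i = 3.50*2.77^i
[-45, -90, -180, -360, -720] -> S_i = -45*2^i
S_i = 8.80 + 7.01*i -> [8.8, 15.81, 22.82, 29.83, 36.84]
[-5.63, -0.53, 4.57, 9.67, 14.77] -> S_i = -5.63 + 5.10*i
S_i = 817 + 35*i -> [817, 852, 887, 922, 957]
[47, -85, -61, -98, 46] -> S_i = Random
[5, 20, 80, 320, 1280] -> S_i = 5*4^i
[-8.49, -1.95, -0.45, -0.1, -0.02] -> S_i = -8.49*0.23^i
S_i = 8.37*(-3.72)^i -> [8.37, -31.14, 115.83, -430.88, 1602.87]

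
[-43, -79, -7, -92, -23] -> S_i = Random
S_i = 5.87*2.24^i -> [5.87, 13.15, 29.45, 65.98, 147.78]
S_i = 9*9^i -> [9, 81, 729, 6561, 59049]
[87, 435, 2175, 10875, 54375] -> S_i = 87*5^i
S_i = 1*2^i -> [1, 2, 4, 8, 16]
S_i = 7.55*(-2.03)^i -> [7.55, -15.33, 31.11, -63.16, 128.21]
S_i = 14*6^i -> [14, 84, 504, 3024, 18144]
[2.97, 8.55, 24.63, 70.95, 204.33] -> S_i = 2.97*2.88^i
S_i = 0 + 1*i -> [0, 1, 2, 3, 4]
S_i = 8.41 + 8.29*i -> [8.41, 16.7, 24.99, 33.28, 41.57]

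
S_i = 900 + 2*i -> [900, 902, 904, 906, 908]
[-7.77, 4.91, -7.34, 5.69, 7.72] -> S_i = Random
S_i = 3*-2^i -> [3, -6, 12, -24, 48]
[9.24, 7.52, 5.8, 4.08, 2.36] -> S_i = 9.24 + -1.72*i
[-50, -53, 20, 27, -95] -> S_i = Random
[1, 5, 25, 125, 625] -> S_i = 1*5^i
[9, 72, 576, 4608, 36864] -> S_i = 9*8^i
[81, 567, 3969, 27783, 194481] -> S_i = 81*7^i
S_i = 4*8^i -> [4, 32, 256, 2048, 16384]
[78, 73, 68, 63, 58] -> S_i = 78 + -5*i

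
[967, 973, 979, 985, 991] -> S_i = 967 + 6*i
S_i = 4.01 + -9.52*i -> [4.01, -5.51, -15.03, -24.55, -34.07]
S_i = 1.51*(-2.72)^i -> [1.51, -4.11, 11.17, -30.39, 82.65]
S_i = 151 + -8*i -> [151, 143, 135, 127, 119]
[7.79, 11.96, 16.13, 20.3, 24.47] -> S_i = 7.79 + 4.17*i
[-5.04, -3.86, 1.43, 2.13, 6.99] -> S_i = Random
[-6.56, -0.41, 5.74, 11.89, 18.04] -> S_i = -6.56 + 6.15*i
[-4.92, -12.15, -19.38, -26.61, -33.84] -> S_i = -4.92 + -7.23*i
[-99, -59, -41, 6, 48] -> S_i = Random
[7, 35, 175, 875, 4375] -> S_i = 7*5^i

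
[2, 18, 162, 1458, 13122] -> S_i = 2*9^i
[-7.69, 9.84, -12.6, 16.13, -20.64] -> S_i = -7.69*(-1.28)^i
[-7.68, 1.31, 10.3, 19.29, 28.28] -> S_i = -7.68 + 8.99*i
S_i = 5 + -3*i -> [5, 2, -1, -4, -7]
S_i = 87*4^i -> [87, 348, 1392, 5568, 22272]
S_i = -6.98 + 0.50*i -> [-6.98, -6.48, -5.98, -5.48, -4.98]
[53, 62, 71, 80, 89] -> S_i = 53 + 9*i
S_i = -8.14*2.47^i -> [-8.14, -20.11, -49.66, -122.66, -302.98]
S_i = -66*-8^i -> [-66, 528, -4224, 33792, -270336]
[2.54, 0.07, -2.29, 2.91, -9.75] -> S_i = Random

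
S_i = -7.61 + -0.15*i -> [-7.61, -7.76, -7.91, -8.06, -8.21]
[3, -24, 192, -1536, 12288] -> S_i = 3*-8^i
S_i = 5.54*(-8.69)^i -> [5.54, -48.14, 418.36, -3635.54, 31592.85]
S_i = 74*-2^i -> [74, -148, 296, -592, 1184]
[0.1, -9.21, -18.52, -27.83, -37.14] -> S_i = 0.10 + -9.31*i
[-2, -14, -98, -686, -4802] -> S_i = -2*7^i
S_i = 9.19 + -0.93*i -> [9.19, 8.26, 7.33, 6.4, 5.47]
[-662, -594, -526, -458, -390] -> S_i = -662 + 68*i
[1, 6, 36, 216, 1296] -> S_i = 1*6^i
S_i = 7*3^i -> [7, 21, 63, 189, 567]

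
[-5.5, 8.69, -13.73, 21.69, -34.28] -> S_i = -5.50*(-1.58)^i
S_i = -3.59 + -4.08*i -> [-3.59, -7.67, -11.75, -15.83, -19.91]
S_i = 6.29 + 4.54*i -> [6.29, 10.83, 15.37, 19.91, 24.45]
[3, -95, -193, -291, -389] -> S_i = 3 + -98*i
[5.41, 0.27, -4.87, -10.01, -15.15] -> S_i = 5.41 + -5.14*i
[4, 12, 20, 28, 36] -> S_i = 4 + 8*i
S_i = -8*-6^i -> [-8, 48, -288, 1728, -10368]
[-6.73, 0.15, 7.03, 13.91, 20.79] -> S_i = -6.73 + 6.88*i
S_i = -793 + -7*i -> [-793, -800, -807, -814, -821]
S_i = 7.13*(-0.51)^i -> [7.13, -3.64, 1.85, -0.95, 0.48]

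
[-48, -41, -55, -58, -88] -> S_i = Random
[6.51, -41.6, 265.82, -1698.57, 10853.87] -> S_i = 6.51*(-6.39)^i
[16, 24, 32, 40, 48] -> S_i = 16 + 8*i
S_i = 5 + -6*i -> [5, -1, -7, -13, -19]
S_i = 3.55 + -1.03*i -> [3.55, 2.52, 1.49, 0.46, -0.57]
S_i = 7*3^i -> [7, 21, 63, 189, 567]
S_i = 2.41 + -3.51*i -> [2.41, -1.1, -4.61, -8.12, -11.63]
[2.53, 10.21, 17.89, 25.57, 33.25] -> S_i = 2.53 + 7.68*i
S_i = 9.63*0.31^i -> [9.63, 2.99, 0.93, 0.29, 0.09]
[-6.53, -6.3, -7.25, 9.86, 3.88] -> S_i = Random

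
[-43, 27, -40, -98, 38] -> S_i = Random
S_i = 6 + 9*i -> [6, 15, 24, 33, 42]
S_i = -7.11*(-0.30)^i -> [-7.11, 2.13, -0.64, 0.19, -0.06]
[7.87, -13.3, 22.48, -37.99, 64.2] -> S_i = 7.87*(-1.69)^i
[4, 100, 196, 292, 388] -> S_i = 4 + 96*i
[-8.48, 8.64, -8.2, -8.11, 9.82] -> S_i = Random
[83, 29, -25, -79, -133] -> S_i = 83 + -54*i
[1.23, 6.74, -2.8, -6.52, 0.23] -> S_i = Random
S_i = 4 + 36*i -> [4, 40, 76, 112, 148]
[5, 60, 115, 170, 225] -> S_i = 5 + 55*i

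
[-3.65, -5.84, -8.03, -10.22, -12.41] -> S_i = -3.65 + -2.19*i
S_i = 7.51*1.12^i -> [7.51, 8.41, 9.42, 10.55, 11.82]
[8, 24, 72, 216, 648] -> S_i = 8*3^i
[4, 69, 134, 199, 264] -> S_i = 4 + 65*i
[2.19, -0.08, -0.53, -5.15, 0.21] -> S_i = Random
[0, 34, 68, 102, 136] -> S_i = 0 + 34*i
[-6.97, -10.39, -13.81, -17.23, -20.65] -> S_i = -6.97 + -3.42*i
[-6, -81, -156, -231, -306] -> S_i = -6 + -75*i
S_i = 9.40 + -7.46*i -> [9.4, 1.94, -5.52, -12.98, -20.44]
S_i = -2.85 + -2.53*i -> [-2.85, -5.38, -7.91, -10.44, -12.97]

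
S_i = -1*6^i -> [-1, -6, -36, -216, -1296]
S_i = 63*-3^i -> [63, -189, 567, -1701, 5103]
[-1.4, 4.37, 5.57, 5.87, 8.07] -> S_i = Random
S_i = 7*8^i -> [7, 56, 448, 3584, 28672]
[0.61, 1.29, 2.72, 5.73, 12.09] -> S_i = 0.61*2.11^i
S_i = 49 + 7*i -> [49, 56, 63, 70, 77]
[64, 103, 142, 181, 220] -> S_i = 64 + 39*i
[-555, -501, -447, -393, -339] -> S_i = -555 + 54*i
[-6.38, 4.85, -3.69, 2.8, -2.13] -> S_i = -6.38*(-0.76)^i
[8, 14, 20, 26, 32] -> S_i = 8 + 6*i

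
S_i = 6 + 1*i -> [6, 7, 8, 9, 10]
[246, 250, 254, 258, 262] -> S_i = 246 + 4*i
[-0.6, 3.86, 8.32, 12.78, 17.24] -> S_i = -0.60 + 4.46*i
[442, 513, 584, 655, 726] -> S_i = 442 + 71*i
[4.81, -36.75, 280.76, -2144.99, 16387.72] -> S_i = 4.81*(-7.64)^i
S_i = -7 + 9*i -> [-7, 2, 11, 20, 29]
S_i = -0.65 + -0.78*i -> [-0.65, -1.43, -2.21, -2.99, -3.77]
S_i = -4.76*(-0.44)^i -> [-4.76, 2.09, -0.92, 0.41, -0.18]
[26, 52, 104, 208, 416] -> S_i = 26*2^i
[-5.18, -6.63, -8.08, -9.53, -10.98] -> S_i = -5.18 + -1.45*i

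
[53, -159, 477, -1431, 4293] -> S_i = 53*-3^i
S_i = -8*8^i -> [-8, -64, -512, -4096, -32768]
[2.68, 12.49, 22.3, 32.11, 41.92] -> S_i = 2.68 + 9.81*i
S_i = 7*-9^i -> [7, -63, 567, -5103, 45927]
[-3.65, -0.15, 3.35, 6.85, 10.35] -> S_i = -3.65 + 3.50*i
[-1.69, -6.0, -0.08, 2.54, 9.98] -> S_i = Random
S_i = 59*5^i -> [59, 295, 1475, 7375, 36875]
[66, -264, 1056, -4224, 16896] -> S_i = 66*-4^i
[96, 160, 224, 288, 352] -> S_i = 96 + 64*i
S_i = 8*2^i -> [8, 16, 32, 64, 128]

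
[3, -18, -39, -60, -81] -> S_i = 3 + -21*i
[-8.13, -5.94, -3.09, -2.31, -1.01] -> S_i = Random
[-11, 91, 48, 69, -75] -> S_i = Random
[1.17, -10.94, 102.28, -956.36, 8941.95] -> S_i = 1.17*(-9.35)^i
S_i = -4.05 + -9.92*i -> [-4.05, -13.97, -23.89, -33.81, -43.73]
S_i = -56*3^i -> [-56, -168, -504, -1512, -4536]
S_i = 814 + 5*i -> [814, 819, 824, 829, 834]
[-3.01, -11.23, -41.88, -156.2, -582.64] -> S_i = -3.01*3.73^i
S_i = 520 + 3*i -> [520, 523, 526, 529, 532]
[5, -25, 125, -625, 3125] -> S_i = 5*-5^i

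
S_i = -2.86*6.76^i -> [-2.86, -19.33, -130.7, -883.5, -5972.45]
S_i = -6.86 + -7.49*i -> [-6.86, -14.35, -21.84, -29.33, -36.82]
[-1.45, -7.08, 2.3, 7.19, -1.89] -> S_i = Random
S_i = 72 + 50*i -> [72, 122, 172, 222, 272]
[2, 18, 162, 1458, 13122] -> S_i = 2*9^i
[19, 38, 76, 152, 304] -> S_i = 19*2^i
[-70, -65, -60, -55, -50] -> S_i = -70 + 5*i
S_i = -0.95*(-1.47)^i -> [-0.95, 1.4, -2.05, 3.02, -4.44]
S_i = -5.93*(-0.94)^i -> [-5.93, 5.57, -5.24, 4.93, -4.63]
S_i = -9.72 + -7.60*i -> [-9.72, -17.32, -24.92, -32.52, -40.12]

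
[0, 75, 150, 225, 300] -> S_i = 0 + 75*i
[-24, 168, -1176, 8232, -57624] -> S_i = -24*-7^i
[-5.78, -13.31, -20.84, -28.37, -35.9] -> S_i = -5.78 + -7.53*i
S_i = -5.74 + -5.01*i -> [-5.74, -10.75, -15.76, -20.77, -25.78]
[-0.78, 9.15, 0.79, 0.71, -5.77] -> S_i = Random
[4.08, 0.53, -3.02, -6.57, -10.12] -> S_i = 4.08 + -3.55*i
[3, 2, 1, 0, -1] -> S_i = 3 + -1*i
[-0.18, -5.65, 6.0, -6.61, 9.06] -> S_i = Random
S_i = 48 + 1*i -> [48, 49, 50, 51, 52]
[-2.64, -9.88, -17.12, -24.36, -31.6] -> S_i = -2.64 + -7.24*i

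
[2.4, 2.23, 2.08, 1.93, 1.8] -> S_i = 2.40*0.93^i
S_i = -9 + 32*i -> [-9, 23, 55, 87, 119]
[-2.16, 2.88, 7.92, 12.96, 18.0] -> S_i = -2.16 + 5.04*i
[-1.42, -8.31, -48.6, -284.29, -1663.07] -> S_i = -1.42*5.85^i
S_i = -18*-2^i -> [-18, 36, -72, 144, -288]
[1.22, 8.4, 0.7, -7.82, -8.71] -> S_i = Random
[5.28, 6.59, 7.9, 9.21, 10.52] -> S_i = 5.28 + 1.31*i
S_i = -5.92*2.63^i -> [-5.92, -15.57, -40.95, -107.69, -283.23]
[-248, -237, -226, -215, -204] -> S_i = -248 + 11*i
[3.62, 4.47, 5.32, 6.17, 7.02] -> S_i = 3.62 + 0.85*i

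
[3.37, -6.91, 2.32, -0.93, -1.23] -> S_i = Random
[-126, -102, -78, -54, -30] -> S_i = -126 + 24*i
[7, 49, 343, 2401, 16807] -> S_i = 7*7^i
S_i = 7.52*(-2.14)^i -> [7.52, -16.09, 34.44, -73.7, 157.71]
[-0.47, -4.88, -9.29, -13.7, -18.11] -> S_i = -0.47 + -4.41*i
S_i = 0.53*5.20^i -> [0.53, 2.76, 14.33, 74.52, 387.52]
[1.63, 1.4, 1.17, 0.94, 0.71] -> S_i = 1.63 + -0.23*i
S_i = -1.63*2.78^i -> [-1.63, -4.53, -12.6, -35.02, -97.36]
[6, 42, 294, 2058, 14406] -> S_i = 6*7^i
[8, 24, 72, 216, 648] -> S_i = 8*3^i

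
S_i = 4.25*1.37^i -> [4.25, 5.82, 7.98, 10.93, 14.97]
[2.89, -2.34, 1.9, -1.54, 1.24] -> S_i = 2.89*(-0.81)^i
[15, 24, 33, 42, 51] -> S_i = 15 + 9*i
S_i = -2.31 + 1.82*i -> [-2.31, -0.49, 1.33, 3.15, 4.97]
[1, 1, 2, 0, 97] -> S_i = Random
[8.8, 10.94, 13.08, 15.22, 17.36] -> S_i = 8.80 + 2.14*i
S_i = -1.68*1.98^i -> [-1.68, -3.33, -6.59, -13.04, -25.82]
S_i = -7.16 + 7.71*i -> [-7.16, 0.55, 8.26, 15.97, 23.68]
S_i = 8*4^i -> [8, 32, 128, 512, 2048]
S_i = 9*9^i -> [9, 81, 729, 6561, 59049]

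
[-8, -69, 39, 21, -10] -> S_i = Random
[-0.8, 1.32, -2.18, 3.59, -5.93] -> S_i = -0.80*(-1.65)^i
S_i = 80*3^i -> [80, 240, 720, 2160, 6480]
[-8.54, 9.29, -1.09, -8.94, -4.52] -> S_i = Random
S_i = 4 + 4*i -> [4, 8, 12, 16, 20]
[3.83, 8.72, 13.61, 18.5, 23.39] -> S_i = 3.83 + 4.89*i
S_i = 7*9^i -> [7, 63, 567, 5103, 45927]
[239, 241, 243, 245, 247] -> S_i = 239 + 2*i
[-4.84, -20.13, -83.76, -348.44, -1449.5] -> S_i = -4.84*4.16^i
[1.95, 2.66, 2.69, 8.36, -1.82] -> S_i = Random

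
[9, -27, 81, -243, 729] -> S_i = 9*-3^i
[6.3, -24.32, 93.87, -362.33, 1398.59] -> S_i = 6.30*(-3.86)^i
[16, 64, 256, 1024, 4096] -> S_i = 16*4^i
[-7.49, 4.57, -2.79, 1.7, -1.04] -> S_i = -7.49*(-0.61)^i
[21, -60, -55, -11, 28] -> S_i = Random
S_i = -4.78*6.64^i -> [-4.78, -31.74, -210.75, -1399.37, -9291.81]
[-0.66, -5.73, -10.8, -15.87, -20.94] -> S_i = -0.66 + -5.07*i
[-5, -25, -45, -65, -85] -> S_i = -5 + -20*i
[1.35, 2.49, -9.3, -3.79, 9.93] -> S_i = Random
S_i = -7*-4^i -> [-7, 28, -112, 448, -1792]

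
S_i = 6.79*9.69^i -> [6.79, 65.8, 637.55, 6177.9, 59863.88]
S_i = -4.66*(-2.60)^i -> [-4.66, 12.12, -31.5, 81.9, -212.95]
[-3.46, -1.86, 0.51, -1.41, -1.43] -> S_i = Random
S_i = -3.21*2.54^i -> [-3.21, -8.15, -20.71, -52.6, -133.61]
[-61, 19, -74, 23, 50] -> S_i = Random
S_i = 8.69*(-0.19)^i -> [8.69, -1.65, 0.31, -0.06, 0.01]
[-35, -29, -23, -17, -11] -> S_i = -35 + 6*i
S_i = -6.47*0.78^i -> [-6.47, -5.05, -3.94, -3.07, -2.39]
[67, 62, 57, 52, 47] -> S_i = 67 + -5*i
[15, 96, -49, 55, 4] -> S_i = Random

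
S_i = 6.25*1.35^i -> [6.25, 8.44, 11.39, 15.38, 20.76]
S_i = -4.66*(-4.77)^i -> [-4.66, 22.23, -106.03, 505.76, -2412.46]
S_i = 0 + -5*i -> [0, -5, -10, -15, -20]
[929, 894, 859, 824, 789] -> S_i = 929 + -35*i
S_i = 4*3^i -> [4, 12, 36, 108, 324]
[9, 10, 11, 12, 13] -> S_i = 9 + 1*i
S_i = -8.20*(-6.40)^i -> [-8.2, 52.48, -335.87, 2149.58, -13757.32]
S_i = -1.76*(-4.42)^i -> [-1.76, 7.78, -34.38, 151.98, -671.74]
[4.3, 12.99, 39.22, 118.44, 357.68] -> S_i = 4.30*3.02^i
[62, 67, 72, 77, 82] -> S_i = 62 + 5*i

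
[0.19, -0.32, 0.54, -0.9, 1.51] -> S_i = 0.19*(-1.68)^i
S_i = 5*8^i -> [5, 40, 320, 2560, 20480]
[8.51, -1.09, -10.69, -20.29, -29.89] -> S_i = 8.51 + -9.60*i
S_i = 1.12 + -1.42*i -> [1.12, -0.3, -1.72, -3.14, -4.56]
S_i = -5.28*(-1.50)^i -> [-5.28, 7.92, -11.88, 17.82, -26.73]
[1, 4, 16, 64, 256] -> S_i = 1*4^i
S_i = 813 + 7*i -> [813, 820, 827, 834, 841]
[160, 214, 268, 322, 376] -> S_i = 160 + 54*i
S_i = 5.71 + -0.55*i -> [5.71, 5.16, 4.61, 4.06, 3.51]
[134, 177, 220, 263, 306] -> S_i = 134 + 43*i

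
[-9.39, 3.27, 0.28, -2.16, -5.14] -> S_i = Random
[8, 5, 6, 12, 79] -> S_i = Random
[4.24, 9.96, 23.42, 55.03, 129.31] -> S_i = 4.24*2.35^i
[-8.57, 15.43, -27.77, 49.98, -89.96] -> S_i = -8.57*(-1.80)^i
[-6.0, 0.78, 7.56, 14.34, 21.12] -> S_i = -6.00 + 6.78*i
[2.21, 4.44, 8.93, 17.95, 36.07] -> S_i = 2.21*2.01^i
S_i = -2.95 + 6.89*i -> [-2.95, 3.94, 10.83, 17.72, 24.61]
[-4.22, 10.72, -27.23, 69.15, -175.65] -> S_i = -4.22*(-2.54)^i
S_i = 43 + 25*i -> [43, 68, 93, 118, 143]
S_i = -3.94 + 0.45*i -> [-3.94, -3.49, -3.04, -2.59, -2.14]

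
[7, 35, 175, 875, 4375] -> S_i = 7*5^i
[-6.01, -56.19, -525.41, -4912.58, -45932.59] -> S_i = -6.01*9.35^i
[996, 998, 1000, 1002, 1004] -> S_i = 996 + 2*i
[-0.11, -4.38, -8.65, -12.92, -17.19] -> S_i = -0.11 + -4.27*i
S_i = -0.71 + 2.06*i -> [-0.71, 1.35, 3.41, 5.47, 7.53]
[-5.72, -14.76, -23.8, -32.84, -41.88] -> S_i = -5.72 + -9.04*i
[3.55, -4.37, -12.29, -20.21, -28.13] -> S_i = 3.55 + -7.92*i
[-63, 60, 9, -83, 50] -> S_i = Random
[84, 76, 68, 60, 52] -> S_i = 84 + -8*i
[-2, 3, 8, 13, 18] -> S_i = -2 + 5*i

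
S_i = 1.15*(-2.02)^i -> [1.15, -2.32, 4.69, -9.48, 19.15]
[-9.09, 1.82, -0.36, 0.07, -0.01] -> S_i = -9.09*(-0.20)^i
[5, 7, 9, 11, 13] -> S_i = 5 + 2*i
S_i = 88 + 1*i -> [88, 89, 90, 91, 92]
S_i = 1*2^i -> [1, 2, 4, 8, 16]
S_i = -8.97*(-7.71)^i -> [-8.97, 69.16, -533.21, 4111.08, -31696.4]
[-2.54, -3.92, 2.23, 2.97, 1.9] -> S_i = Random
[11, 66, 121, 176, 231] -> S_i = 11 + 55*i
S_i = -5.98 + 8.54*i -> [-5.98, 2.56, 11.1, 19.64, 28.18]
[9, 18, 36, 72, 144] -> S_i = 9*2^i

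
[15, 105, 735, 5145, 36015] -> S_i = 15*7^i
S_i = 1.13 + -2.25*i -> [1.13, -1.12, -3.37, -5.62, -7.87]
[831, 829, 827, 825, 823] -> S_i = 831 + -2*i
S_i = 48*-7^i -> [48, -336, 2352, -16464, 115248]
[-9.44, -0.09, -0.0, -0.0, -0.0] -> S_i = -9.44*0.01^i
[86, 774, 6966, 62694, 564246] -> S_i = 86*9^i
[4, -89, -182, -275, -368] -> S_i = 4 + -93*i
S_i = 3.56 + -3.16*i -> [3.56, 0.4, -2.76, -5.92, -9.08]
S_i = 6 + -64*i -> [6, -58, -122, -186, -250]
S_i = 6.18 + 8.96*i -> [6.18, 15.14, 24.1, 33.06, 42.02]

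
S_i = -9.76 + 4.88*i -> [-9.76, -4.88, 0.0, 4.88, 9.76]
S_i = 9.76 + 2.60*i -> [9.76, 12.36, 14.96, 17.56, 20.16]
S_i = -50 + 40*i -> [-50, -10, 30, 70, 110]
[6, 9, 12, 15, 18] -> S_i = 6 + 3*i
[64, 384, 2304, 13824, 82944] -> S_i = 64*6^i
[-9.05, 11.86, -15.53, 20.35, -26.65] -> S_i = -9.05*(-1.31)^i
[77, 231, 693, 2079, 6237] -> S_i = 77*3^i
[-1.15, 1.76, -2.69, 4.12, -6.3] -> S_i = -1.15*(-1.53)^i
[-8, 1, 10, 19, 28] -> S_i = -8 + 9*i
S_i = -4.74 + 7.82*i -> [-4.74, 3.08, 10.9, 18.72, 26.54]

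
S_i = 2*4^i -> [2, 8, 32, 128, 512]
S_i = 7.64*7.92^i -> [7.64, 60.51, 479.23, 3795.5, 30060.35]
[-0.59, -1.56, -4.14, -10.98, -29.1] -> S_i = -0.59*2.65^i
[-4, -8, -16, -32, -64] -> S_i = -4*2^i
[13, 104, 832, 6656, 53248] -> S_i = 13*8^i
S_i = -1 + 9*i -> [-1, 8, 17, 26, 35]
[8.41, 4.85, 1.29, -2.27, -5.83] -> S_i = 8.41 + -3.56*i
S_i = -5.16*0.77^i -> [-5.16, -3.97, -3.06, -2.36, -1.81]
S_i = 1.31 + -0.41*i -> [1.31, 0.9, 0.49, 0.08, -0.33]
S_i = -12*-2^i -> [-12, 24, -48, 96, -192]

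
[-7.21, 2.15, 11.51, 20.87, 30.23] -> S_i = -7.21 + 9.36*i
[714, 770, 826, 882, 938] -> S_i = 714 + 56*i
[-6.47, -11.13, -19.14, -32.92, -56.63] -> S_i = -6.47*1.72^i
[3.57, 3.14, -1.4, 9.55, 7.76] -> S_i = Random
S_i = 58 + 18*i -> [58, 76, 94, 112, 130]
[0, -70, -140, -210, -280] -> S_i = 0 + -70*i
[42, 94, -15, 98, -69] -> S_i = Random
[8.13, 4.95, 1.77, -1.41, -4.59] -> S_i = 8.13 + -3.18*i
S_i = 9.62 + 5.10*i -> [9.62, 14.72, 19.82, 24.92, 30.02]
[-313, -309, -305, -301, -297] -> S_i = -313 + 4*i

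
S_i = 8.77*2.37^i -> [8.77, 20.78, 49.26, 116.75, 276.69]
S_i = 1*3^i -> [1, 3, 9, 27, 81]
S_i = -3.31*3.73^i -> [-3.31, -12.35, -46.05, -171.77, -640.71]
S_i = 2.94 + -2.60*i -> [2.94, 0.34, -2.26, -4.86, -7.46]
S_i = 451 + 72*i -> [451, 523, 595, 667, 739]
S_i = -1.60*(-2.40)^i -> [-1.6, 3.84, -9.22, 22.12, -53.08]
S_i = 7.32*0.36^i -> [7.32, 2.64, 0.95, 0.34, 0.12]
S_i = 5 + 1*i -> [5, 6, 7, 8, 9]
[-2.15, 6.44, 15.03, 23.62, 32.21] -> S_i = -2.15 + 8.59*i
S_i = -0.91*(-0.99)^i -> [-0.91, 0.9, -0.89, 0.88, -0.87]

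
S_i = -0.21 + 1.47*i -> [-0.21, 1.26, 2.73, 4.2, 5.67]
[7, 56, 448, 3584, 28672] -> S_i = 7*8^i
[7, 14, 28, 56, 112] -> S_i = 7*2^i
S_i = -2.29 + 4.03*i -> [-2.29, 1.74, 5.77, 9.8, 13.83]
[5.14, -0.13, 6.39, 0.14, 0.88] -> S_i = Random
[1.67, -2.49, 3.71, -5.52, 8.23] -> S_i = 1.67*(-1.49)^i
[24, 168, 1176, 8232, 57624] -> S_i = 24*7^i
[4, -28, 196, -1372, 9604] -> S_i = 4*-7^i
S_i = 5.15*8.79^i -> [5.15, 45.27, 397.91, 3497.63, 30744.17]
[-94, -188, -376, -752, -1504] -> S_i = -94*2^i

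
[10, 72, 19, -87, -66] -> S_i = Random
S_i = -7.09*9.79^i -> [-7.09, -69.41, -679.53, -6652.64, -65129.39]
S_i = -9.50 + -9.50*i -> [-9.5, -19.0, -28.5, -38.0, -47.5]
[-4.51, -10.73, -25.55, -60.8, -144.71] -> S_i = -4.51*2.38^i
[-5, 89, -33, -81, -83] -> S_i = Random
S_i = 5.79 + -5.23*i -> [5.79, 0.56, -4.67, -9.9, -15.13]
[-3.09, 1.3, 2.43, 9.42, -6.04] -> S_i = Random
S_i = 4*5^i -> [4, 20, 100, 500, 2500]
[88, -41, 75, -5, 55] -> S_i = Random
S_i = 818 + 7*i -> [818, 825, 832, 839, 846]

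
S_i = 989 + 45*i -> [989, 1034, 1079, 1124, 1169]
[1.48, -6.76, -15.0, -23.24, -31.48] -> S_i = 1.48 + -8.24*i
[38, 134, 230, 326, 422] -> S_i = 38 + 96*i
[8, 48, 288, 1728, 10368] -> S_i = 8*6^i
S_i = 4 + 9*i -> [4, 13, 22, 31, 40]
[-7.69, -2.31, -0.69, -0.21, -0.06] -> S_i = -7.69*0.30^i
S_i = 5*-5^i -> [5, -25, 125, -625, 3125]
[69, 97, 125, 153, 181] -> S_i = 69 + 28*i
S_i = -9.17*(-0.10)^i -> [-9.17, 0.92, -0.09, 0.01, -0.0]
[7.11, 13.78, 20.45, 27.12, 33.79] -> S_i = 7.11 + 6.67*i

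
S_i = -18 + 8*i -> [-18, -10, -2, 6, 14]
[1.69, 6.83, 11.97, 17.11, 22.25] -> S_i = 1.69 + 5.14*i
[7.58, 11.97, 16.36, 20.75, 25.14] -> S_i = 7.58 + 4.39*i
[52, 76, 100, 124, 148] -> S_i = 52 + 24*i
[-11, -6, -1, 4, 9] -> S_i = -11 + 5*i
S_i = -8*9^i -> [-8, -72, -648, -5832, -52488]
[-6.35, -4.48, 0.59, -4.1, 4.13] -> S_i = Random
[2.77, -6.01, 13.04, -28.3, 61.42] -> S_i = 2.77*(-2.17)^i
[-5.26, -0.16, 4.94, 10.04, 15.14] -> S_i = -5.26 + 5.10*i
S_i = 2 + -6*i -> [2, -4, -10, -16, -22]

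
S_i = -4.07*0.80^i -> [-4.07, -3.26, -2.6, -2.08, -1.67]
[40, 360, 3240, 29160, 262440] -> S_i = 40*9^i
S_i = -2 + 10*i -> [-2, 8, 18, 28, 38]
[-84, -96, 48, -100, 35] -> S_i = Random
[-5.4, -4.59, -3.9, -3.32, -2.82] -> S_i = -5.40*0.85^i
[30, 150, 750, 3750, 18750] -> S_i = 30*5^i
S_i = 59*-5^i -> [59, -295, 1475, -7375, 36875]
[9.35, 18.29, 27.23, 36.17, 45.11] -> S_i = 9.35 + 8.94*i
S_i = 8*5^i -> [8, 40, 200, 1000, 5000]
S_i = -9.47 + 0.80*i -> [-9.47, -8.67, -7.87, -7.07, -6.27]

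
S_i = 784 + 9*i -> [784, 793, 802, 811, 820]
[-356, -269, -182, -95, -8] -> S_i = -356 + 87*i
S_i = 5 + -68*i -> [5, -63, -131, -199, -267]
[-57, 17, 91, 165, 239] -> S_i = -57 + 74*i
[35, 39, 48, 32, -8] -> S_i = Random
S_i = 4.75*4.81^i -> [4.75, 22.85, 109.9, 528.6, 2542.58]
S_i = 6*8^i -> [6, 48, 384, 3072, 24576]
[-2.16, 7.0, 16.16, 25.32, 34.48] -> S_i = -2.16 + 9.16*i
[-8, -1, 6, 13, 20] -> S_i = -8 + 7*i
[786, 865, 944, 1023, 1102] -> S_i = 786 + 79*i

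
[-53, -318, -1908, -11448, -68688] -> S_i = -53*6^i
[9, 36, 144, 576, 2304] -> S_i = 9*4^i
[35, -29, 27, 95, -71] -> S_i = Random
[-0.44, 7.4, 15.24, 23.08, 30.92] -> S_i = -0.44 + 7.84*i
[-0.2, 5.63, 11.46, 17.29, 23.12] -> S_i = -0.20 + 5.83*i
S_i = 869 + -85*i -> [869, 784, 699, 614, 529]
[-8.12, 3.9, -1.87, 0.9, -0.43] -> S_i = -8.12*(-0.48)^i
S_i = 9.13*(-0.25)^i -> [9.13, -2.28, 0.57, -0.14, 0.04]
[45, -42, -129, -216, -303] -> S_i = 45 + -87*i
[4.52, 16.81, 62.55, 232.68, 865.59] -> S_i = 4.52*3.72^i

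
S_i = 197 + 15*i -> [197, 212, 227, 242, 257]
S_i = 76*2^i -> [76, 152, 304, 608, 1216]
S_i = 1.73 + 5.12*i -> [1.73, 6.85, 11.97, 17.09, 22.21]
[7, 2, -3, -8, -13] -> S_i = 7 + -5*i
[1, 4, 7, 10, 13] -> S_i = 1 + 3*i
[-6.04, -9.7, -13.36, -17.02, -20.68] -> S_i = -6.04 + -3.66*i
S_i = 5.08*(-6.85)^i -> [5.08, -34.8, 238.37, -1632.81, 11184.74]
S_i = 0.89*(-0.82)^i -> [0.89, -0.73, 0.6, -0.49, 0.4]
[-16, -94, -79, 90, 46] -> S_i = Random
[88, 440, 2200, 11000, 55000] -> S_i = 88*5^i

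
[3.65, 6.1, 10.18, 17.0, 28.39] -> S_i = 3.65*1.67^i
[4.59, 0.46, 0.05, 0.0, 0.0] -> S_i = 4.59*0.10^i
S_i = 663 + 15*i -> [663, 678, 693, 708, 723]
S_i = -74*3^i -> [-74, -222, -666, -1998, -5994]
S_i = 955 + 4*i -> [955, 959, 963, 967, 971]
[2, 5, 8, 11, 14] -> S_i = 2 + 3*i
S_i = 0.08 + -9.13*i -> [0.08, -9.05, -18.18, -27.31, -36.44]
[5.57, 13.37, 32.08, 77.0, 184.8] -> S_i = 5.57*2.40^i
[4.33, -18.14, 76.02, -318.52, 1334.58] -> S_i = 4.33*(-4.19)^i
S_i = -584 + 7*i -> [-584, -577, -570, -563, -556]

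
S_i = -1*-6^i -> [-1, 6, -36, 216, -1296]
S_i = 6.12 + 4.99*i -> [6.12, 11.11, 16.1, 21.09, 26.08]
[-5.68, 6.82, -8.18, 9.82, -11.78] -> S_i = -5.68*(-1.20)^i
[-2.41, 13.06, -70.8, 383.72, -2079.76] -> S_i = -2.41*(-5.42)^i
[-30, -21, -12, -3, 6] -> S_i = -30 + 9*i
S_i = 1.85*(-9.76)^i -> [1.85, -18.06, 176.23, -1719.97, 16786.92]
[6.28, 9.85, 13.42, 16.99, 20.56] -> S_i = 6.28 + 3.57*i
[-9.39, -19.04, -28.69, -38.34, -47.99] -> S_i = -9.39 + -9.65*i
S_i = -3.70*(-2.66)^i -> [-3.7, 9.84, -26.18, 69.64, -185.24]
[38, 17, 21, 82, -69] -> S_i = Random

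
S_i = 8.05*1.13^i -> [8.05, 9.1, 10.28, 11.62, 13.13]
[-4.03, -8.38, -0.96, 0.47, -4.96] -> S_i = Random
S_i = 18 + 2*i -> [18, 20, 22, 24, 26]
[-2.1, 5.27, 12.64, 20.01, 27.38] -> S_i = -2.10 + 7.37*i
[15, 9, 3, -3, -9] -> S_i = 15 + -6*i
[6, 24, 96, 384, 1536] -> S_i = 6*4^i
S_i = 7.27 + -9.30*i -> [7.27, -2.03, -11.33, -20.63, -29.93]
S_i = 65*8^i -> [65, 520, 4160, 33280, 266240]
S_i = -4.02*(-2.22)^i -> [-4.02, 8.92, -19.81, 43.98, -97.64]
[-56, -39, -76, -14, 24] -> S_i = Random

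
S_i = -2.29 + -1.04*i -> [-2.29, -3.33, -4.37, -5.41, -6.45]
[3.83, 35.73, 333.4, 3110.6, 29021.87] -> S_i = 3.83*9.33^i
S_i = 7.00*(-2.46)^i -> [7.0, -17.22, 42.36, -104.21, 256.35]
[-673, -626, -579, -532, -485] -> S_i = -673 + 47*i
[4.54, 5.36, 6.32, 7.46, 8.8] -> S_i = 4.54*1.18^i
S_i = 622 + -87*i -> [622, 535, 448, 361, 274]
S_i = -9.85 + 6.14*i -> [-9.85, -3.71, 2.43, 8.57, 14.71]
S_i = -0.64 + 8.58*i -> [-0.64, 7.94, 16.52, 25.1, 33.68]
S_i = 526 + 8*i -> [526, 534, 542, 550, 558]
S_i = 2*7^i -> [2, 14, 98, 686, 4802]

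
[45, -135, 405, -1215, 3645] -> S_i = 45*-3^i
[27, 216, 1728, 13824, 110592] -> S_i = 27*8^i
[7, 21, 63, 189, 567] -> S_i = 7*3^i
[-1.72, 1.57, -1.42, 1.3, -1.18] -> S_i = -1.72*(-0.91)^i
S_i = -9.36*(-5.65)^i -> [-9.36, 52.88, -298.79, 1688.19, -9538.27]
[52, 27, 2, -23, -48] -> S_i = 52 + -25*i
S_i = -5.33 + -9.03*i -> [-5.33, -14.36, -23.39, -32.42, -41.45]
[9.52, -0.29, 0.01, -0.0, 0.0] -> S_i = 9.52*(-0.03)^i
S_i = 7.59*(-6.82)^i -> [7.59, -51.76, 353.03, -2407.66, 16420.23]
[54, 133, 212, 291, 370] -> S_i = 54 + 79*i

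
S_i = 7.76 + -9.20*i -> [7.76, -1.44, -10.64, -19.84, -29.04]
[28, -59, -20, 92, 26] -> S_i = Random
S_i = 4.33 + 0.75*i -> [4.33, 5.08, 5.83, 6.58, 7.33]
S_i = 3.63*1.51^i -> [3.63, 5.48, 8.28, 12.5, 18.87]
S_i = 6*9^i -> [6, 54, 486, 4374, 39366]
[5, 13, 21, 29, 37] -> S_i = 5 + 8*i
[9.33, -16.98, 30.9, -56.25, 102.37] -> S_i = 9.33*(-1.82)^i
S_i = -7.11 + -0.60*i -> [-7.11, -7.71, -8.31, -8.91, -9.51]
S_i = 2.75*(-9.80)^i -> [2.75, -26.95, 264.11, -2588.28, 25365.12]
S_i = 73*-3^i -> [73, -219, 657, -1971, 5913]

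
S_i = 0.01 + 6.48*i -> [0.01, 6.49, 12.97, 19.45, 25.93]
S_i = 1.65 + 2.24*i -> [1.65, 3.89, 6.13, 8.37, 10.61]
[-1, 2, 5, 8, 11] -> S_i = -1 + 3*i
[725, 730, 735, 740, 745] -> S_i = 725 + 5*i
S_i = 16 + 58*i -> [16, 74, 132, 190, 248]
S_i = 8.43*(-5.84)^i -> [8.43, -49.23, 287.51, -1679.06, 9805.71]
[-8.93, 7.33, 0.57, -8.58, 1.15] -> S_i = Random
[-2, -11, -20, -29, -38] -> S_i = -2 + -9*i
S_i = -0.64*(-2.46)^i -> [-0.64, 1.57, -3.87, 9.53, -23.44]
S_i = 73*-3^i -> [73, -219, 657, -1971, 5913]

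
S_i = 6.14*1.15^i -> [6.14, 7.06, 8.12, 9.34, 10.74]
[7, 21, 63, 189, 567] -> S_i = 7*3^i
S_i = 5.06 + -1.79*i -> [5.06, 3.27, 1.48, -0.31, -2.1]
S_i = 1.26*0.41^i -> [1.26, 0.52, 0.21, 0.09, 0.04]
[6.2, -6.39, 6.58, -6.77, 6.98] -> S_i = 6.20*(-1.03)^i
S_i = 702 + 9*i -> [702, 711, 720, 729, 738]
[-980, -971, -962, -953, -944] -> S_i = -980 + 9*i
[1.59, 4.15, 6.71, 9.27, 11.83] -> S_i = 1.59 + 2.56*i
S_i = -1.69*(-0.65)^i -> [-1.69, 1.1, -0.71, 0.46, -0.3]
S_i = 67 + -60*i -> [67, 7, -53, -113, -173]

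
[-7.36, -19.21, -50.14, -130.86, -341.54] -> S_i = -7.36*2.61^i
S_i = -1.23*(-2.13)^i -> [-1.23, 2.62, -5.58, 11.89, -25.32]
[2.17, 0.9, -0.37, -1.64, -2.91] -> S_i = 2.17 + -1.27*i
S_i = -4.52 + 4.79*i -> [-4.52, 0.27, 5.06, 9.85, 14.64]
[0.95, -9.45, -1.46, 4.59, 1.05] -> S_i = Random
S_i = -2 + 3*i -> [-2, 1, 4, 7, 10]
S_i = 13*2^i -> [13, 26, 52, 104, 208]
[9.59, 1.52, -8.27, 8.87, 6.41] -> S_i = Random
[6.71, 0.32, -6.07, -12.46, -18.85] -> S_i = 6.71 + -6.39*i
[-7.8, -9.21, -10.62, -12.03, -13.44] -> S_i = -7.80 + -1.41*i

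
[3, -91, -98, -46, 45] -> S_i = Random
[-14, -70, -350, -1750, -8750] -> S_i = -14*5^i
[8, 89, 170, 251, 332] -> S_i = 8 + 81*i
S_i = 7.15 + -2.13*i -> [7.15, 5.02, 2.89, 0.76, -1.37]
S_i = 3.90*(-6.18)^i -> [3.9, -24.1, 148.95, -920.51, 5688.77]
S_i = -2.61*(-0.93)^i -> [-2.61, 2.43, -2.26, 2.1, -1.95]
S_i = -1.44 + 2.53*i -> [-1.44, 1.09, 3.62, 6.15, 8.68]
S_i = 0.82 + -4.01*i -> [0.82, -3.19, -7.2, -11.21, -15.22]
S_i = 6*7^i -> [6, 42, 294, 2058, 14406]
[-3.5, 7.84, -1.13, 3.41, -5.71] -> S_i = Random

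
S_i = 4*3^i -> [4, 12, 36, 108, 324]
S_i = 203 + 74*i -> [203, 277, 351, 425, 499]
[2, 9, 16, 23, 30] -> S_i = 2 + 7*i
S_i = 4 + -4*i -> [4, 0, -4, -8, -12]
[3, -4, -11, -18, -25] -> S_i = 3 + -7*i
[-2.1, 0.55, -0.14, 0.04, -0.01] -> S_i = -2.10*(-0.26)^i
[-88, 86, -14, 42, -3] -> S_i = Random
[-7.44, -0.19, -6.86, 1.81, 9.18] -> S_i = Random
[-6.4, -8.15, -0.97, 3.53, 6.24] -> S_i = Random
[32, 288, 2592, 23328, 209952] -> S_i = 32*9^i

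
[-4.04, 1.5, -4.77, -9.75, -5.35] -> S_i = Random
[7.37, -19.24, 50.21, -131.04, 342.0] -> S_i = 7.37*(-2.61)^i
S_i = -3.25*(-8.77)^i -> [-3.25, 28.5, -249.97, 2192.21, -19225.68]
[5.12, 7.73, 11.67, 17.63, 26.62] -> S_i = 5.12*1.51^i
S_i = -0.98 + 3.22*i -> [-0.98, 2.24, 5.46, 8.68, 11.9]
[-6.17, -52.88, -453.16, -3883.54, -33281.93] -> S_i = -6.17*8.57^i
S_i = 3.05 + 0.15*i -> [3.05, 3.2, 3.35, 3.5, 3.65]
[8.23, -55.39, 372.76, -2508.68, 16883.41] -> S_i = 8.23*(-6.73)^i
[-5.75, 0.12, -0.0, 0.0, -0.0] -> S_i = -5.75*(-0.02)^i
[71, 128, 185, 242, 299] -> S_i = 71 + 57*i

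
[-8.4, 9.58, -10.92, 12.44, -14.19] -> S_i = -8.40*(-1.14)^i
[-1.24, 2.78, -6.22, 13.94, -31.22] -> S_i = -1.24*(-2.24)^i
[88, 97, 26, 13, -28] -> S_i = Random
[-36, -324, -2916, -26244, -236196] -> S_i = -36*9^i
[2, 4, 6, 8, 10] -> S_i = 2 + 2*i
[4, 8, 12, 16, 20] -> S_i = 4 + 4*i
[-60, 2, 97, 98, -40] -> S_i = Random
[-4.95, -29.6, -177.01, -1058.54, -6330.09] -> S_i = -4.95*5.98^i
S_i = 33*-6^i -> [33, -198, 1188, -7128, 42768]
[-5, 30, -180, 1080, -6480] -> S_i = -5*-6^i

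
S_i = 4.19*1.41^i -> [4.19, 5.91, 8.33, 11.75, 16.56]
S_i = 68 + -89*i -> [68, -21, -110, -199, -288]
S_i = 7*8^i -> [7, 56, 448, 3584, 28672]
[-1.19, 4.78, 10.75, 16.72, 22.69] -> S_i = -1.19 + 5.97*i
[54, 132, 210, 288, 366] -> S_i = 54 + 78*i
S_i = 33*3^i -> [33, 99, 297, 891, 2673]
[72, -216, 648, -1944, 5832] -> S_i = 72*-3^i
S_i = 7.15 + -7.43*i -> [7.15, -0.28, -7.71, -15.14, -22.57]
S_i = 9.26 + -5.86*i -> [9.26, 3.4, -2.46, -8.32, -14.18]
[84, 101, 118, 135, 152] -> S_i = 84 + 17*i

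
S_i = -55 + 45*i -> [-55, -10, 35, 80, 125]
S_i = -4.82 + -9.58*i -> [-4.82, -14.4, -23.98, -33.56, -43.14]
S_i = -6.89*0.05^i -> [-6.89, -0.34, -0.02, -0.0, -0.0]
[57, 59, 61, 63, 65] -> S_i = 57 + 2*i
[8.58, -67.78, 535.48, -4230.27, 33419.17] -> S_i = 8.58*(-7.90)^i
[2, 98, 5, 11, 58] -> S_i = Random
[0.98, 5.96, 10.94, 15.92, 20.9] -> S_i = 0.98 + 4.98*i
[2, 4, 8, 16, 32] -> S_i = 2*2^i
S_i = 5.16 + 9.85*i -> [5.16, 15.01, 24.86, 34.71, 44.56]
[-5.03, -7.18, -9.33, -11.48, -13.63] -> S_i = -5.03 + -2.15*i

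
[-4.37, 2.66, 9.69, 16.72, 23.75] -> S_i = -4.37 + 7.03*i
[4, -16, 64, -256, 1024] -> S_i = 4*-4^i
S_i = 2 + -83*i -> [2, -81, -164, -247, -330]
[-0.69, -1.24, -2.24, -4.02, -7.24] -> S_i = -0.69*1.80^i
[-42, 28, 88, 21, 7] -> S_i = Random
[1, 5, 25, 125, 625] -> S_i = 1*5^i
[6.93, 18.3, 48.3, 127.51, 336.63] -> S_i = 6.93*2.64^i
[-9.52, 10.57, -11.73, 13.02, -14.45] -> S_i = -9.52*(-1.11)^i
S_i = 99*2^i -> [99, 198, 396, 792, 1584]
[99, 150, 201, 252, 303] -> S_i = 99 + 51*i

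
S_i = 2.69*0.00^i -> [2.69, 0.0, 0.0, 0.0, 0.0]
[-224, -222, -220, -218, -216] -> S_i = -224 + 2*i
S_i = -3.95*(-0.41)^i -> [-3.95, 1.62, -0.66, 0.27, -0.11]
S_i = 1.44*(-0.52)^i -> [1.44, -0.75, 0.39, -0.2, 0.11]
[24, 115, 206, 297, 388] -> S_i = 24 + 91*i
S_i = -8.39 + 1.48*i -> [-8.39, -6.91, -5.43, -3.95, -2.47]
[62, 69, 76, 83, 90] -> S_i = 62 + 7*i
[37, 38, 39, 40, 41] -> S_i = 37 + 1*i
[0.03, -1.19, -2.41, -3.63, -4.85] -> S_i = 0.03 + -1.22*i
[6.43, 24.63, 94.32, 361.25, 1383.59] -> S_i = 6.43*3.83^i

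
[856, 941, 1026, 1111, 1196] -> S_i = 856 + 85*i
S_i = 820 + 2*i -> [820, 822, 824, 826, 828]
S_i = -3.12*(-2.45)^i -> [-3.12, 7.64, -18.73, 45.88, -112.41]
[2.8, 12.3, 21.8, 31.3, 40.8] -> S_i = 2.80 + 9.50*i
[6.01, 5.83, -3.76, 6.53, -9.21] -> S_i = Random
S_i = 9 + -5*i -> [9, 4, -1, -6, -11]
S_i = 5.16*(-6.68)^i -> [5.16, -34.47, 230.25, -1538.08, 10274.38]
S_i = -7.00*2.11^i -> [-7.0, -14.77, -31.16, -65.76, -138.75]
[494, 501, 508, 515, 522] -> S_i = 494 + 7*i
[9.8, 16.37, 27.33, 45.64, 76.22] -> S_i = 9.80*1.67^i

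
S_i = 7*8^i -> [7, 56, 448, 3584, 28672]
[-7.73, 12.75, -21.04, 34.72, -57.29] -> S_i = -7.73*(-1.65)^i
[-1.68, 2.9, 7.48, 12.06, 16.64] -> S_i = -1.68 + 4.58*i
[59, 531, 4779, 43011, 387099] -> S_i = 59*9^i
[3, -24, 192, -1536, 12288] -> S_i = 3*-8^i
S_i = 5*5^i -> [5, 25, 125, 625, 3125]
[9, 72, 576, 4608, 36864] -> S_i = 9*8^i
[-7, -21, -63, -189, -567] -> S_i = -7*3^i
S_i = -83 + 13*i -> [-83, -70, -57, -44, -31]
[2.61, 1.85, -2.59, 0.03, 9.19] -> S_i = Random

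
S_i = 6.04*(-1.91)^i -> [6.04, -11.54, 22.03, -42.09, 80.38]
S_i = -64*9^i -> [-64, -576, -5184, -46656, -419904]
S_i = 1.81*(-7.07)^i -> [1.81, -12.8, 90.47, -639.64, 4522.27]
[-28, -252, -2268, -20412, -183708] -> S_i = -28*9^i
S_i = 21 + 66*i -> [21, 87, 153, 219, 285]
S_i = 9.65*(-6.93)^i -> [9.65, -66.87, 463.44, -3211.64, 22256.67]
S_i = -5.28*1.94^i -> [-5.28, -10.24, -19.87, -38.55, -74.79]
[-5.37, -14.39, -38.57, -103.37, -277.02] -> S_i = -5.37*2.68^i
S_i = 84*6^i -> [84, 504, 3024, 18144, 108864]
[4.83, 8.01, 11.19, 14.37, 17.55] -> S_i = 4.83 + 3.18*i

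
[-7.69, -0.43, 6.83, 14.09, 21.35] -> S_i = -7.69 + 7.26*i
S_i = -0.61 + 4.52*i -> [-0.61, 3.91, 8.43, 12.95, 17.47]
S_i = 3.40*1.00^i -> [3.4, 3.4, 3.4, 3.4, 3.4]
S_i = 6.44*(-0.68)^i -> [6.44, -4.38, 2.98, -2.02, 1.38]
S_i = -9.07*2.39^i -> [-9.07, -21.68, -51.81, -123.82, -295.94]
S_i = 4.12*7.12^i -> [4.12, 29.33, 208.86, 1487.09, 10588.08]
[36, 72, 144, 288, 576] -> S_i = 36*2^i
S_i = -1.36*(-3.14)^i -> [-1.36, 4.27, -13.41, 42.1, -132.21]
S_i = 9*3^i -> [9, 27, 81, 243, 729]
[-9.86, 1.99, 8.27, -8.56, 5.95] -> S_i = Random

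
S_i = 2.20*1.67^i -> [2.2, 3.67, 6.14, 10.25, 17.11]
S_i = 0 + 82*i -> [0, 82, 164, 246, 328]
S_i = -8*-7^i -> [-8, 56, -392, 2744, -19208]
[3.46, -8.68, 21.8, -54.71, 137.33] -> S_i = 3.46*(-2.51)^i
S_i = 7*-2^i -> [7, -14, 28, -56, 112]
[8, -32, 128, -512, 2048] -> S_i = 8*-4^i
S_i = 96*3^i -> [96, 288, 864, 2592, 7776]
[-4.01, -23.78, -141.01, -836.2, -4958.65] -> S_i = -4.01*5.93^i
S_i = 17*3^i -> [17, 51, 153, 459, 1377]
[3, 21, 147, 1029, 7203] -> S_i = 3*7^i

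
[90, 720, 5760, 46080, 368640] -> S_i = 90*8^i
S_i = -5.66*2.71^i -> [-5.66, -15.34, -41.57, -112.65, -305.28]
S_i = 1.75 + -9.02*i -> [1.75, -7.27, -16.29, -25.31, -34.33]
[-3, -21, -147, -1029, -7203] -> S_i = -3*7^i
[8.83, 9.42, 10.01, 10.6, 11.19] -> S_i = 8.83 + 0.59*i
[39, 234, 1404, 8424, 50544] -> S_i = 39*6^i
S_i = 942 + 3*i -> [942, 945, 948, 951, 954]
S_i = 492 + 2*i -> [492, 494, 496, 498, 500]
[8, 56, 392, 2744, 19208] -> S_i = 8*7^i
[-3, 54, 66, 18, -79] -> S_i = Random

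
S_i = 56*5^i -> [56, 280, 1400, 7000, 35000]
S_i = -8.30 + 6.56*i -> [-8.3, -1.74, 4.82, 11.38, 17.94]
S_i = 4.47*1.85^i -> [4.47, 8.27, 15.3, 28.3, 52.36]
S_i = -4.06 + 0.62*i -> [-4.06, -3.44, -2.82, -2.2, -1.58]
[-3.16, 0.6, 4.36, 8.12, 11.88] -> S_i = -3.16 + 3.76*i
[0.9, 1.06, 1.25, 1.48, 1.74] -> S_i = 0.90*1.18^i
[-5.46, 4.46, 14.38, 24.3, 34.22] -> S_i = -5.46 + 9.92*i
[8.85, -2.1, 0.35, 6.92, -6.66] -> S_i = Random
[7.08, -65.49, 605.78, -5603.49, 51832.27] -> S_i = 7.08*(-9.25)^i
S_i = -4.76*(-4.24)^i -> [-4.76, 20.18, -85.57, 362.83, -1538.4]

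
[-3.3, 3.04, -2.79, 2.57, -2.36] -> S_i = -3.30*(-0.92)^i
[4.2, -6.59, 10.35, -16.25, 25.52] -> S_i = 4.20*(-1.57)^i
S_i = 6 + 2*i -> [6, 8, 10, 12, 14]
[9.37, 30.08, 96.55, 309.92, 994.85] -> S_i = 9.37*3.21^i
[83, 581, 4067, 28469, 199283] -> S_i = 83*7^i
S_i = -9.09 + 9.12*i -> [-9.09, 0.03, 9.15, 18.27, 27.39]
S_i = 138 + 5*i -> [138, 143, 148, 153, 158]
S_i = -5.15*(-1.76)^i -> [-5.15, 9.06, -15.95, 28.08, -49.41]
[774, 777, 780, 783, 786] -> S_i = 774 + 3*i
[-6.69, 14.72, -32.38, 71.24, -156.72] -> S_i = -6.69*(-2.20)^i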